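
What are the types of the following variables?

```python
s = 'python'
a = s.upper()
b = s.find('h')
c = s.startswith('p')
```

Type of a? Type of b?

str.upper() returns str; str.find() returns int

str, int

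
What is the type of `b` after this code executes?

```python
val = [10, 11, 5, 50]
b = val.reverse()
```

list.reverse() returns None

NoneType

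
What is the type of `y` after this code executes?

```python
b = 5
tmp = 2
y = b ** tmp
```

int ** positive int returns int (5 ** 2 = 25)

int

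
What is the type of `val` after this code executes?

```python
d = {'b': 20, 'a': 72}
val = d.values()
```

.values() returns a dict_values view object

dict_values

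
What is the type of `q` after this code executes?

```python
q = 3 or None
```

'or' returns first truthy value (3, int)

int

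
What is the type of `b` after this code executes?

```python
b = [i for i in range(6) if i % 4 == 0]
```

A list comprehension [...] produces a list

list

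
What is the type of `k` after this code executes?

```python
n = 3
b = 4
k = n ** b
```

int ** positive int returns int (3 ** 4 = 81)

int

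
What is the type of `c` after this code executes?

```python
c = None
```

None has type NoneType

NoneType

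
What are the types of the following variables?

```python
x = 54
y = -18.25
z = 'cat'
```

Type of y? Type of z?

y is float; z is str

float, str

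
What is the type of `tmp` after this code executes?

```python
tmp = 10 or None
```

'or' returns first truthy value (10, int)

int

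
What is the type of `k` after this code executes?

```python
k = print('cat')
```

print() returns None

NoneType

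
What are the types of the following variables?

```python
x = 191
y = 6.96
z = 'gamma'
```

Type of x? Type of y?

x is int; y is float

int, float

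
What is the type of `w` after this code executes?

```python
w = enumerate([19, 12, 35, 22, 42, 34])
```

enumerate() returns an enumerate iterator object

enumerate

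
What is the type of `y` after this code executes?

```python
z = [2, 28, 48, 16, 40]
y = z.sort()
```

list.sort() returns None (sorts in place)

NoneType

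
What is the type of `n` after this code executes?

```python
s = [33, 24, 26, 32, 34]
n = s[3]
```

Indexing a list of ints returns int (s[3] = 32)

int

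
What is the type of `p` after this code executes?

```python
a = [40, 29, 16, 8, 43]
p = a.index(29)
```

list.index() returns int

int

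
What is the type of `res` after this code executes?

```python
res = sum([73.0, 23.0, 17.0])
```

sum() of floats returns float

float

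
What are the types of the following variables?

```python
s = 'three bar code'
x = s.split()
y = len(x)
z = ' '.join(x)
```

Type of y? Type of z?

len() returns int; str.join() returns str

int, str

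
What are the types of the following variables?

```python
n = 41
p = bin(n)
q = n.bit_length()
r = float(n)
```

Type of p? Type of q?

bin() returns str; int.bit_length() returns int

str, int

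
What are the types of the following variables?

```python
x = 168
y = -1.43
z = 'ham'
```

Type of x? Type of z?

x is int; z is str

int, str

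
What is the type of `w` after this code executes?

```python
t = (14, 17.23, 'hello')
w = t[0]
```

Index 0 of tuple is 14 which is int

int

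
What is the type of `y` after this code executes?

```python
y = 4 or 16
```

'or' returns the first truthy value (4, which is int)

int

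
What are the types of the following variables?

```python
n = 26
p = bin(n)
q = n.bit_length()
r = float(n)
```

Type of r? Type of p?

float() returns float; bin() returns str

float, str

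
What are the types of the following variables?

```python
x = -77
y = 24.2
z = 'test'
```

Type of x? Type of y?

x is int; y is float

int, float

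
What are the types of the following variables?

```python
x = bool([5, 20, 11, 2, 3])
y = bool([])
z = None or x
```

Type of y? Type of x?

bool() returns bool; bool() returns bool

bool, bool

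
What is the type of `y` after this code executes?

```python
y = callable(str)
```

callable() returns bool

bool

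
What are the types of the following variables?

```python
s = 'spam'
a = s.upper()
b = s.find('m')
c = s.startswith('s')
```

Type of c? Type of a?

str.startswith() returns bool; str.upper() returns str

bool, str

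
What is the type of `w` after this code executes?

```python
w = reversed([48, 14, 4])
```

reversed() on a list returns a list_reverseiterator

list_reverseiterator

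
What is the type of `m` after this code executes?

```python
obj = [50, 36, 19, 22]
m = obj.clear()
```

list.clear() returns None

NoneType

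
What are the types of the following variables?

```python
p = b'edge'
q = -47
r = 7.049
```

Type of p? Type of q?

p is bytes; q is int

bytes, int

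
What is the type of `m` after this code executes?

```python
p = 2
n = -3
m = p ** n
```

int ** negative int returns float

float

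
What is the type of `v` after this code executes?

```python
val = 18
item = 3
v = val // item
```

int // int returns int (18 // 3 = 6)

int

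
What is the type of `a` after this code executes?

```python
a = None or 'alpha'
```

'or' with None returns the other value ('alpha', str)

str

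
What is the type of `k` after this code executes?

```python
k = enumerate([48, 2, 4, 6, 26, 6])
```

enumerate() returns an enumerate iterator object

enumerate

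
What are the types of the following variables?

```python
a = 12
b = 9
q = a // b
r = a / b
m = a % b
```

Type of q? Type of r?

int // int returns int; int / int returns float

int, float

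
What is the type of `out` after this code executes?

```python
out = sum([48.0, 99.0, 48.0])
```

sum() of floats returns float

float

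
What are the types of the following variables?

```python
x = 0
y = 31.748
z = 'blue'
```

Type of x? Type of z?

x is int; z is str

int, str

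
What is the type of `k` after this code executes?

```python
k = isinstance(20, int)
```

isinstance() returns bool

bool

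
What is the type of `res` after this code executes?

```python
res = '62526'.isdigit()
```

str.isdigit() returns bool

bool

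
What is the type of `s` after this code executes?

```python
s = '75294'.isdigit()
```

str.isdigit() returns bool

bool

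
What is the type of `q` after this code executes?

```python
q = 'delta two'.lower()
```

str.lower() returns str

str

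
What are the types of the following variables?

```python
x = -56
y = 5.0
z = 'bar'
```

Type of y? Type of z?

y is float; z is str

float, str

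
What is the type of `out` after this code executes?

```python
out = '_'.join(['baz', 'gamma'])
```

str.join() returns str

str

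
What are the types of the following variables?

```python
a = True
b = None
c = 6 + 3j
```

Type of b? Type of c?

b is NoneType; c is complex

NoneType, complex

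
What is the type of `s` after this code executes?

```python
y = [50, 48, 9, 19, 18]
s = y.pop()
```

list.pop() returns the popped element (int here)

int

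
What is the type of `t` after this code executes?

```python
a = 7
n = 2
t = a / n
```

int / int always returns float in Python 3 (7 / 2 = 3.5)

float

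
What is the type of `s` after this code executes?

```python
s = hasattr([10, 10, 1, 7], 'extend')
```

hasattr() returns bool

bool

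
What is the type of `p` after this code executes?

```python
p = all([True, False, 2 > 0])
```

all() returns bool

bool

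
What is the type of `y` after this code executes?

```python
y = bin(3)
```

bin() returns str representation

str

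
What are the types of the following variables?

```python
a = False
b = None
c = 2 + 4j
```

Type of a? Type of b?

a is bool; b is NoneType

bool, NoneType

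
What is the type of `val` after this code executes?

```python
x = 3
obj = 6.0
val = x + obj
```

int + float returns float (3 + 6.0 = 9.0)

float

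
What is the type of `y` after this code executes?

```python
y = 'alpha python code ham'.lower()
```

str.lower() returns str

str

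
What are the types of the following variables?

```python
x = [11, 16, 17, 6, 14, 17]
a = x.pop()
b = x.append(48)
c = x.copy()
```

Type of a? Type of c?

list.pop() returns the element (int); list.copy() returns list

int, list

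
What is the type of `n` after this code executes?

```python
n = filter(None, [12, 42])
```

filter() returns a filter iterator object

filter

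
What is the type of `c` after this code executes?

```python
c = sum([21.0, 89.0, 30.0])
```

sum() of floats returns float

float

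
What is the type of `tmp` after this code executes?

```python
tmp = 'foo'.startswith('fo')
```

str.startswith() returns bool

bool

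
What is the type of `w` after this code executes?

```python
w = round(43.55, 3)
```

round() with ndigits arg returns float

float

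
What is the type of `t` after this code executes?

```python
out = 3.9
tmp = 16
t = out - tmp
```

float - int returns float (3.9 - 16 = -12.1)

float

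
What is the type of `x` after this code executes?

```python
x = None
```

None has type NoneType

NoneType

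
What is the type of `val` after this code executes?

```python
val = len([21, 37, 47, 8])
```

len() always returns int

int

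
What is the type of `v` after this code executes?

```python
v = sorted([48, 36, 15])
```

sorted() always returns list

list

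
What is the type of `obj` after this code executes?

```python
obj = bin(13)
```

bin() returns str representation

str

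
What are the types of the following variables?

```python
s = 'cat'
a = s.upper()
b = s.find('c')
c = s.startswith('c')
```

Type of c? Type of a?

str.startswith() returns bool; str.upper() returns str

bool, str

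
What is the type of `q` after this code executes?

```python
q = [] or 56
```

'or' returns first truthy value (56, which is int)

int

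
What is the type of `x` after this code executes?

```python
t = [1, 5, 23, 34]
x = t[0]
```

Indexing a list of ints returns int (t[0] = 1)

int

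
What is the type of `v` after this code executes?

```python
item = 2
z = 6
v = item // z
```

int // int returns int (2 // 6 = 0)

int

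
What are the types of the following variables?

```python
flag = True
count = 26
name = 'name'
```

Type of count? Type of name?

count is int; name is str

int, str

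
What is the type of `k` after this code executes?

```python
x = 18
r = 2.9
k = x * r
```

int * float returns float (18 * 2.9 = 52.2)

float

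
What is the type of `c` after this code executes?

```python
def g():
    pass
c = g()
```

A function with no return statement returns None

NoneType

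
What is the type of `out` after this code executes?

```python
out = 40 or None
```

'or' returns first truthy value (40, int)

int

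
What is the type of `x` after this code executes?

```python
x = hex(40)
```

hex() returns str representation

str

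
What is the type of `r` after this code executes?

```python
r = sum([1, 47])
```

sum() of ints returns int

int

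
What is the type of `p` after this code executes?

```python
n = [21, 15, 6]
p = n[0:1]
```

Slicing a list always returns a list

list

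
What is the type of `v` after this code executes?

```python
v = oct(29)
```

oct() returns str representation

str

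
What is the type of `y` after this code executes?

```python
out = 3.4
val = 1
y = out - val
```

float - int returns float (3.4 - 1 = 2.4)

float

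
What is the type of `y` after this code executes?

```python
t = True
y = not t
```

'not' always returns bool

bool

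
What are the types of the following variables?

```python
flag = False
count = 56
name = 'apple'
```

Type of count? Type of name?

count is int; name is str

int, str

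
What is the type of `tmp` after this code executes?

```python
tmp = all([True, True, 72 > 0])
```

all() returns bool

bool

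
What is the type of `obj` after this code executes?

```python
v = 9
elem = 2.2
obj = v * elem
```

int * float returns float (9 * 2.2 = 19.8)

float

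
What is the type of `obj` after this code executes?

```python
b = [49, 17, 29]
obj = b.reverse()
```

list.reverse() returns None

NoneType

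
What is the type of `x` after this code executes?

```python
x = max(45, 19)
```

max() of ints returns int

int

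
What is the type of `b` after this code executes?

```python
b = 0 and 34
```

'and' returns the first falsy value (0, which is int)

int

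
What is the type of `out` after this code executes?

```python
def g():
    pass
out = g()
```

A function with no return statement returns None

NoneType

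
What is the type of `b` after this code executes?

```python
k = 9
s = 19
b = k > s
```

Comparison operators return bool

bool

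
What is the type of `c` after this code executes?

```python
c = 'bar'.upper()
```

str.upper() returns str

str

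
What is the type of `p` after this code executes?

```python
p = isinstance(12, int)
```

isinstance() returns bool

bool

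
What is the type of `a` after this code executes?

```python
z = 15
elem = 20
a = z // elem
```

int // int returns int (15 // 20 = 0)

int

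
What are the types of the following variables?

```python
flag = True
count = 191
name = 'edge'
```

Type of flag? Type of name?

flag is bool; name is str

bool, str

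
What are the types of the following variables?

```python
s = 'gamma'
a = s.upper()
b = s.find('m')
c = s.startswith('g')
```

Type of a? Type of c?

str.upper() returns str; str.startswith() returns bool

str, bool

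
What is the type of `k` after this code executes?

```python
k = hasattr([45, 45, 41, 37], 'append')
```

hasattr() returns bool

bool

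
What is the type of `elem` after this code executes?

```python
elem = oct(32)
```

oct() returns str representation

str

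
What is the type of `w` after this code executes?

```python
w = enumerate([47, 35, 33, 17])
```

enumerate() returns an enumerate iterator object

enumerate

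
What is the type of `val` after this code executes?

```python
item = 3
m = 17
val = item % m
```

int % int returns int (3 % 17 = 3)

int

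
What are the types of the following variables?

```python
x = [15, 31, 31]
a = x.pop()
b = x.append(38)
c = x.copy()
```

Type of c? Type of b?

list.copy() returns list; list.append() returns None

list, NoneType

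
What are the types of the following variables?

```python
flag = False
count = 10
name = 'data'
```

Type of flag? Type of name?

flag is bool; name is str

bool, str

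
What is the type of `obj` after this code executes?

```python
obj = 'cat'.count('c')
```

str.count() returns int

int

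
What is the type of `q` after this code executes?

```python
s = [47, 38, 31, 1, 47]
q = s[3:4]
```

Slicing a list always returns a list

list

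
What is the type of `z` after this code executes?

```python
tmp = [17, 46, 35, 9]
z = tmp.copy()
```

list.copy() returns list

list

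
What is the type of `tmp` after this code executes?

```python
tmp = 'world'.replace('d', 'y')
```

str.replace() returns str

str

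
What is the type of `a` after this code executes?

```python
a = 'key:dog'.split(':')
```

str.split() returns list

list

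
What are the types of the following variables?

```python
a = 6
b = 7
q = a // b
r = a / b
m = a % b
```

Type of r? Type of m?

int / int returns float; int % int returns int

float, int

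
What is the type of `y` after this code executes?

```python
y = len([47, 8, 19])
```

len() always returns int

int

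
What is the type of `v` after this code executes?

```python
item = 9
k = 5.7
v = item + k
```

int + float returns float (9 + 5.7 = 14.7)

float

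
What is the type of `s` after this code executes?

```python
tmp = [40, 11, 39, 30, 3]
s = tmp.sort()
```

list.sort() returns None (sorts in place)

NoneType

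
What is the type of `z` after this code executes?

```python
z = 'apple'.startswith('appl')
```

str.startswith() returns bool

bool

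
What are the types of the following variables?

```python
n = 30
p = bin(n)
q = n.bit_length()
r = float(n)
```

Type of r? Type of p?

float() returns float; bin() returns str

float, str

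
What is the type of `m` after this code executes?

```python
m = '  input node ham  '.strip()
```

str.strip() returns str

str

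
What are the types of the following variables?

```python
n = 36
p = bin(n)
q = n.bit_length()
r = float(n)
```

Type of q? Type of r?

int.bit_length() returns int; float() returns float

int, float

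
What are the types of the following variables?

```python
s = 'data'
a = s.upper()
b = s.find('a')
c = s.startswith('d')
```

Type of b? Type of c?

str.find() returns int; str.startswith() returns bool

int, bool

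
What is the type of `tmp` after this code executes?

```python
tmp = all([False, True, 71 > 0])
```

all() returns bool

bool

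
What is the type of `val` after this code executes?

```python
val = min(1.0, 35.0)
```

min() of floats returns float

float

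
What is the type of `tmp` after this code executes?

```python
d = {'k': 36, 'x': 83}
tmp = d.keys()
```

.keys() returns a dict_keys view object

dict_keys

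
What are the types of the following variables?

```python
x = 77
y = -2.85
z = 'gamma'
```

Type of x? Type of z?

x is int; z is str

int, str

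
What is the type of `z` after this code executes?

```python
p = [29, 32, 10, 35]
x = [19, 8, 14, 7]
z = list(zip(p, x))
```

list(zip(...)) returns a list of tuples

list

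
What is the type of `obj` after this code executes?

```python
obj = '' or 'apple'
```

'or' returns first truthy value ('apple', which is str)

str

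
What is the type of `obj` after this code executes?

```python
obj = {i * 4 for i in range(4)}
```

A set comprehension {expr for x in iterable} produces a set

set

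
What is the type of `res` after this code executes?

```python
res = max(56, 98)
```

max() of ints returns int

int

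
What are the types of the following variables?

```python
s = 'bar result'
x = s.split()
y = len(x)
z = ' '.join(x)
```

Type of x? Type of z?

str.split() returns list; str.join() returns str

list, str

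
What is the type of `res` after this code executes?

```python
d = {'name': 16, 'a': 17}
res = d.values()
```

.values() returns a dict_values view object

dict_values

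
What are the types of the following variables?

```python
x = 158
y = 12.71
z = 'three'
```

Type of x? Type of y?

x is int; y is float

int, float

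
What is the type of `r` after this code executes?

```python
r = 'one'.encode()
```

str.encode() returns bytes

bytes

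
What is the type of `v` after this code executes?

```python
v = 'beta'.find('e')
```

str.find() returns int (index, or -1)

int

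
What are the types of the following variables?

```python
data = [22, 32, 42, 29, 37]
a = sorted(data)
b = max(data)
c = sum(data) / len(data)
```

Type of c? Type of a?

int / int returns float; sorted() returns list

float, list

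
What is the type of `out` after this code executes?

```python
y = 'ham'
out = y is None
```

'is' comparison returns bool

bool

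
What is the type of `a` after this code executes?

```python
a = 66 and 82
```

'and' returns the last value when all truthy (82, which is int)

int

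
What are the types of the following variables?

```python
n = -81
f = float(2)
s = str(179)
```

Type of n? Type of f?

n is int; f is float

int, float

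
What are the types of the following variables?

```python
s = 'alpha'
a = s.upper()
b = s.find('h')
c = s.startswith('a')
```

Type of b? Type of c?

str.find() returns int; str.startswith() returns bool

int, bool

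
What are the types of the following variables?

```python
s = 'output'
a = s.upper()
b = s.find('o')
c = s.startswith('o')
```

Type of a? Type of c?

str.upper() returns str; str.startswith() returns bool

str, bool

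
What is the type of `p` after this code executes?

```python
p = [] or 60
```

'or' returns first truthy value (60, which is int)

int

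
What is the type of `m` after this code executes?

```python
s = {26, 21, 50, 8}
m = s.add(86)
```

set.add() returns None (mutates in place)

NoneType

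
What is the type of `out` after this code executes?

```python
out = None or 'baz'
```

'or' with None returns the other value ('baz', str)

str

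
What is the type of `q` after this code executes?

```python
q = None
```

None has type NoneType

NoneType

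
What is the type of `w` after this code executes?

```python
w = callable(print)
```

callable() returns bool

bool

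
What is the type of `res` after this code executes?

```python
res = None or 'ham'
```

'or' with None returns the other value ('ham', str)

str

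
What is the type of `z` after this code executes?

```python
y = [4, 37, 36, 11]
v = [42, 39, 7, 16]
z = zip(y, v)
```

zip() returns a zip iterator object

zip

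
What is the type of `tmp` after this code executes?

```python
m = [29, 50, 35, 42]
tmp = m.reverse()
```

list.reverse() returns None

NoneType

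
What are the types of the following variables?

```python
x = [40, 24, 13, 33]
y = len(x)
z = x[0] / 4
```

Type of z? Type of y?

int / int returns float; len() returns int

float, int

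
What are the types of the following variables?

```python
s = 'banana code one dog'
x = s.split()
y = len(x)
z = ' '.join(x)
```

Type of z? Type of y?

str.join() returns str; len() returns int

str, int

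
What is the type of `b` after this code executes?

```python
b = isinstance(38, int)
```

isinstance() returns bool

bool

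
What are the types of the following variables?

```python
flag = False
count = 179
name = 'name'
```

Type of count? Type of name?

count is int; name is str

int, str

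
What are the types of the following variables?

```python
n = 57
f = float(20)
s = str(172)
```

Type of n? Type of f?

n is int; f is float

int, float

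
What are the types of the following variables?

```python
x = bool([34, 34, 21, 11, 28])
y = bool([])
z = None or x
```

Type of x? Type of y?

bool() returns bool; bool() returns bool

bool, bool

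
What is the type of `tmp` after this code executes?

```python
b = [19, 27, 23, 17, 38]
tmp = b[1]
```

Indexing a list of ints returns int (b[1] = 27)

int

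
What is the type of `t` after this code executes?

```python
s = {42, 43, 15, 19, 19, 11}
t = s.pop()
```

Popping from a set of ints returns int

int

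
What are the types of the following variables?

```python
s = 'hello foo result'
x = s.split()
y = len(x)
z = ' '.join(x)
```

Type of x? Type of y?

str.split() returns list; len() returns int

list, int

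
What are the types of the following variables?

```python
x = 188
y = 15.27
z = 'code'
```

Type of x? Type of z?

x is int; z is str

int, str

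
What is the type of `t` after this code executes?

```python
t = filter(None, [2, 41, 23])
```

filter() returns a filter iterator object

filter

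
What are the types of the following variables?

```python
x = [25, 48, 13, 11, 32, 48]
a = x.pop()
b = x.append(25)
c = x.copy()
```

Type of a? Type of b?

list.pop() returns the element (int); list.append() returns None

int, NoneType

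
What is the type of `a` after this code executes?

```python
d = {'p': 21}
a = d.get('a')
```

dict.get() returns None when key 'a' is not found and no default given

NoneType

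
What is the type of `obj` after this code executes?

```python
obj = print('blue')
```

print() returns None

NoneType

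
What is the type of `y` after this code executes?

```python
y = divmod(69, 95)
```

divmod() returns a tuple (quotient, remainder)

tuple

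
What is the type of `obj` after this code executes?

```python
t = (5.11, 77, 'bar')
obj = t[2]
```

Index 2 of tuple is 'bar' which is str

str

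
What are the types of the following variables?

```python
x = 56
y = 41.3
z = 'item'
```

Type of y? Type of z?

y is float; z is str

float, str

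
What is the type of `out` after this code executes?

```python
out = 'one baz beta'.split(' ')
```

str.split() returns list

list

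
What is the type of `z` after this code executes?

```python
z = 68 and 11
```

'and' returns the last value when all truthy (11, which is int)

int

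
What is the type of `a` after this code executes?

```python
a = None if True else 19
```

Ternary: condition is True, if branch (None) taken → NoneType

NoneType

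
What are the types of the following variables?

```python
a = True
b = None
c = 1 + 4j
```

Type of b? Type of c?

b is NoneType; c is complex

NoneType, complex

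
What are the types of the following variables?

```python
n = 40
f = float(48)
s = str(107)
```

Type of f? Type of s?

f is float; s is str

float, str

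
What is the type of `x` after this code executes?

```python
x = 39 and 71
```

'and' returns the last value when all truthy (71, which is int)

int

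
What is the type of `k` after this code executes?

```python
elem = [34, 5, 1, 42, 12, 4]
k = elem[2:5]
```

Slicing a list always returns a list

list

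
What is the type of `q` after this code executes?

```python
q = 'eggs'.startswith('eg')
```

str.startswith() returns bool

bool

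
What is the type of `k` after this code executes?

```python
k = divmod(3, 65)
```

divmod() returns a tuple (quotient, remainder)

tuple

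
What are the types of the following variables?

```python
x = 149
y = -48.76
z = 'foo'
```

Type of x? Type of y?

x is int; y is float

int, float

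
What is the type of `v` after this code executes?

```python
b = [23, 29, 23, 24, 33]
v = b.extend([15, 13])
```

list.extend() returns None

NoneType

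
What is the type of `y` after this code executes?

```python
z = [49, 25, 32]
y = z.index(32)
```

list.index() returns int

int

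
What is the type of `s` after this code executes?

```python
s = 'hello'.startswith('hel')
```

str.startswith() returns bool

bool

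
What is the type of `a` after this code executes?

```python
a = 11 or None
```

'or' returns first truthy value (11, int)

int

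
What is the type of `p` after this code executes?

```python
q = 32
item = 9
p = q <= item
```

Comparison operators return bool

bool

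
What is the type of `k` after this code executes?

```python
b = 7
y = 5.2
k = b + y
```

int + float returns float (7 + 5.2 = 12.2)

float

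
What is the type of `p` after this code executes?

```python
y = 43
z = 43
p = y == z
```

Equality comparison returns bool

bool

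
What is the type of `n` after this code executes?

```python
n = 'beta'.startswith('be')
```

str.startswith() returns bool

bool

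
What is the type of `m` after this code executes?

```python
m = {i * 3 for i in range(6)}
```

A set comprehension {expr for x in iterable} produces a set

set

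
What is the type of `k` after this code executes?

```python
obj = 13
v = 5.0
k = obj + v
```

int + float returns float (13 + 5.0 = 18.0)

float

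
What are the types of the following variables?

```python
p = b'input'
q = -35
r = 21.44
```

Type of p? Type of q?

p is bytes; q is int

bytes, int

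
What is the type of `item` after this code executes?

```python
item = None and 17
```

'and' returns first falsy value (None)

NoneType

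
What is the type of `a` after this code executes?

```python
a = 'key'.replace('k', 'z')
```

str.replace() returns str

str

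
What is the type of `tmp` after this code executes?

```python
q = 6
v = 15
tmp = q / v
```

int / int always returns float in Python 3 (6 / 15 = 0.4)

float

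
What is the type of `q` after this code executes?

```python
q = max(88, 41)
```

max() of ints returns int

int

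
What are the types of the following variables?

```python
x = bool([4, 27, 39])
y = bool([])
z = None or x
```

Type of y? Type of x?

bool() returns bool; bool() returns bool

bool, bool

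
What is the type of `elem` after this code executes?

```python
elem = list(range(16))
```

list(range(...)) returns list

list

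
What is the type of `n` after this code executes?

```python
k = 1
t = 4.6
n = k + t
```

int + float returns float (1 + 4.6 = 5.6)

float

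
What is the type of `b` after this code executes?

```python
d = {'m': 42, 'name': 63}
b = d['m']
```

Accessing dict[str, int] with key 'm' returns int value 42

int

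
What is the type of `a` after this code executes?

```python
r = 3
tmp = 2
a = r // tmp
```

int // int returns int (3 // 2 = 1)

int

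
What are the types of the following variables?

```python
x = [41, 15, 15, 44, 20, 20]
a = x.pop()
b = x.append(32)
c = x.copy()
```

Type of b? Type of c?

list.append() returns None; list.copy() returns list

NoneType, list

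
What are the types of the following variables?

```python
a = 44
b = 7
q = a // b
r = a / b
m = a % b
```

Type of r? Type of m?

int / int returns float; int % int returns int

float, int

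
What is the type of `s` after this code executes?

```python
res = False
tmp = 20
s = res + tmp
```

bool + int returns int (False is 0, so 0 + 20 = 20)

int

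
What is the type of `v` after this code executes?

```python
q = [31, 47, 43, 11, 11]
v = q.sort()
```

list.sort() returns None (sorts in place)

NoneType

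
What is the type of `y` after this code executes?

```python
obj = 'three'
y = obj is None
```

'is' comparison returns bool

bool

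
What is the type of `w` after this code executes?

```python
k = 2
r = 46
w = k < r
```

Comparison operators return bool

bool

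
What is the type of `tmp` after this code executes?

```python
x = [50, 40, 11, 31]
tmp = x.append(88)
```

list.append() returns None (mutates in place)

NoneType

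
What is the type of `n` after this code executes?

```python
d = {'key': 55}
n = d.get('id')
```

dict.get() returns None when key 'id' is not found and no default given

NoneType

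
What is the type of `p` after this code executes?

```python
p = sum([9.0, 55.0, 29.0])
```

sum() of floats returns float

float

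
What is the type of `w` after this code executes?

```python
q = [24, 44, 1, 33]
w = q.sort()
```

list.sort() returns None (sorts in place)

NoneType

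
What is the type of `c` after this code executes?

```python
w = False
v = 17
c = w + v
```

bool + int returns int (False is 0, so 0 + 17 = 17)

int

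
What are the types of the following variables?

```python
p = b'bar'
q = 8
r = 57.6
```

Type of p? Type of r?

p is bytes; r is float

bytes, float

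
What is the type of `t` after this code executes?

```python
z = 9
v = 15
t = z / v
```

int / int always returns float in Python 3 (9 / 15 = 0.6)

float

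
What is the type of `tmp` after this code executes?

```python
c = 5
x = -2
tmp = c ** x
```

int ** negative int returns float

float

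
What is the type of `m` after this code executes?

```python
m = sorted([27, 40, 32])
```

sorted() always returns list

list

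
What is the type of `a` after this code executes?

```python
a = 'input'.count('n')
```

str.count() returns int

int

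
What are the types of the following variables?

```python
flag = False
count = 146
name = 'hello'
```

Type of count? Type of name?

count is int; name is str

int, str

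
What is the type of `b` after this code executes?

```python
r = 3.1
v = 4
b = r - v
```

float - int returns float (3.1 - 4 = -0.9)

float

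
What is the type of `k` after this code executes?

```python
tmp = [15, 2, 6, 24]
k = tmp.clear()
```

list.clear() returns None

NoneType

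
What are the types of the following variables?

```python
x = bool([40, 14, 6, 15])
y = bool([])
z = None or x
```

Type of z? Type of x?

None or <bool> returns the bool; bool() returns bool

bool, bool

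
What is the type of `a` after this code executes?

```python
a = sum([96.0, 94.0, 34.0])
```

sum() of floats returns float

float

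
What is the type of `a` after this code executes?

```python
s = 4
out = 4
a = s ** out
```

int ** positive int returns int (4 ** 4 = 256)

int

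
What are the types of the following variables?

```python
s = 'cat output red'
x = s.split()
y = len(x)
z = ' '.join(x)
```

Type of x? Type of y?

str.split() returns list; len() returns int

list, int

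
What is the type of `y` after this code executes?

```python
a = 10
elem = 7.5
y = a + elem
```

int + float returns float (10 + 7.5 = 17.5)

float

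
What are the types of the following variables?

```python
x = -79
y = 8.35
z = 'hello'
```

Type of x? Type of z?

x is int; z is str

int, str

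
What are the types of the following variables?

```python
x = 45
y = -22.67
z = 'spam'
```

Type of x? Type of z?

x is int; z is str

int, str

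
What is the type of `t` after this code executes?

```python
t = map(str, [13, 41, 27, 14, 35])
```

map() returns a map iterator object

map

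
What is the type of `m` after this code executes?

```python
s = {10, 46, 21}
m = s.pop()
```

Popping from a set of ints returns int

int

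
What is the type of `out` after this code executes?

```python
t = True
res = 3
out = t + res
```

bool + int returns int (True is 1, so 1 + 3 = 4)

int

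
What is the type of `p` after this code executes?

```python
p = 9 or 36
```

'or' returns the first truthy value (9, which is int)

int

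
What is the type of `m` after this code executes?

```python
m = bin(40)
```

bin() returns str representation

str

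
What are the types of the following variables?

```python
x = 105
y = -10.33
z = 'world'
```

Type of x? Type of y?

x is int; y is float

int, float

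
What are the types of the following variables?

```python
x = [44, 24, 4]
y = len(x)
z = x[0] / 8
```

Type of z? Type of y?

int / int returns float; len() returns int

float, int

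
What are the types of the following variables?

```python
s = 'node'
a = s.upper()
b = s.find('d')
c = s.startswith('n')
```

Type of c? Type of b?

str.startswith() returns bool; str.find() returns int

bool, int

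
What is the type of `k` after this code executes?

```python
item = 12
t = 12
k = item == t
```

Equality comparison returns bool

bool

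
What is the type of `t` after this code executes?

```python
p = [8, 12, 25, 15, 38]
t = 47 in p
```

'in' operator returns bool

bool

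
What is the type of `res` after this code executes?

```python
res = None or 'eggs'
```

'or' with None returns the other value ('eggs', str)

str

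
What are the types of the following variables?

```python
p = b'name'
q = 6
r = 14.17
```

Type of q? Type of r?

q is int; r is float

int, float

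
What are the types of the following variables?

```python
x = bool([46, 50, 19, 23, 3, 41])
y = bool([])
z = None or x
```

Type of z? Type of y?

None or <bool> returns the bool; bool() returns bool

bool, bool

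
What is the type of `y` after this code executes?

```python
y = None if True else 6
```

Ternary: condition is True, if branch (None) taken → NoneType

NoneType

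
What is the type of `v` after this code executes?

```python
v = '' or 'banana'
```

'or' returns first truthy value ('banana', which is str)

str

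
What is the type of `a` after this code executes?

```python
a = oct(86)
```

oct() returns str representation

str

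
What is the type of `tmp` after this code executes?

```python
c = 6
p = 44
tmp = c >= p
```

Comparison operators return bool

bool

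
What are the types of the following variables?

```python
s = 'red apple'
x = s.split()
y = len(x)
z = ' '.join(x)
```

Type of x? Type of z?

str.split() returns list; str.join() returns str

list, str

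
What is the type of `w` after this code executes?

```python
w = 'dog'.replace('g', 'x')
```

str.replace() returns str

str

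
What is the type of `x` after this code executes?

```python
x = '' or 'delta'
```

'or' returns first truthy value ('delta', which is str)

str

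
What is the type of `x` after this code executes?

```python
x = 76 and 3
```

'and' returns the last value when all truthy (3, which is int)

int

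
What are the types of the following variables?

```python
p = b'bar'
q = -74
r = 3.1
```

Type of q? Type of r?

q is int; r is float

int, float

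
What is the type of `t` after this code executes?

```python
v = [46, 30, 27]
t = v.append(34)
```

list.append() returns None (mutates in place)

NoneType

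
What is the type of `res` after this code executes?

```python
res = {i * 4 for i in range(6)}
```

A set comprehension {expr for x in iterable} produces a set

set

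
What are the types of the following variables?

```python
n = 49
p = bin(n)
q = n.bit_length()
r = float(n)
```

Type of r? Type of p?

float() returns float; bin() returns str

float, str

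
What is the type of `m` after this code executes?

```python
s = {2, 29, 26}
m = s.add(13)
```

set.add() returns None (mutates in place)

NoneType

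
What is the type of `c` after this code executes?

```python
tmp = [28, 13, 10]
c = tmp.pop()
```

list.pop() returns the popped element (int here)

int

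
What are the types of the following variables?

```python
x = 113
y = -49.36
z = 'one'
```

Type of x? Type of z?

x is int; z is str

int, str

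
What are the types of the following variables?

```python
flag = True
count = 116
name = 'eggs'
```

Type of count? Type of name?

count is int; name is str

int, str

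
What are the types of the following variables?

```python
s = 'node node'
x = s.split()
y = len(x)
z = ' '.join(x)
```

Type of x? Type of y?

str.split() returns list; len() returns int

list, int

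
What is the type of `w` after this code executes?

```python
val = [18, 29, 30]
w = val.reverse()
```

list.reverse() returns None

NoneType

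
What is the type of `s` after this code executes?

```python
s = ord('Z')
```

ord() returns int (Unicode code point)

int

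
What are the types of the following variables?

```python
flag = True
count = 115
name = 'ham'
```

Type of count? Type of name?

count is int; name is str

int, str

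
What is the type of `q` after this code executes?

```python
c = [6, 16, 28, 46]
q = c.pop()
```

list.pop() returns the popped element (int here)

int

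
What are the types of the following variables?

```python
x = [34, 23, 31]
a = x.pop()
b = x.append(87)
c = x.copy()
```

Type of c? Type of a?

list.copy() returns list; list.pop() returns the element (int)

list, int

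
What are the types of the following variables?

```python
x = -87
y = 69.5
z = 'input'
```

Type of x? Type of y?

x is int; y is float

int, float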